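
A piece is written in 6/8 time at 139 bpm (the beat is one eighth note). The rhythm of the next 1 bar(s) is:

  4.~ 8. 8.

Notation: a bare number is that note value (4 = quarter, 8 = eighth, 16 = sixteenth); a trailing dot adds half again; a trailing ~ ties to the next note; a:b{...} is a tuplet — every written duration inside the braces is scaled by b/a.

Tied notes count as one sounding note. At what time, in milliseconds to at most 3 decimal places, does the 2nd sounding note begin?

note 2 onset = 9/2b = 1942.446ms

1. 0.0ms @ 0 + 1942.446ms (9/2)
2. 1942.446ms @ 9/2 + 647.482ms (3/2)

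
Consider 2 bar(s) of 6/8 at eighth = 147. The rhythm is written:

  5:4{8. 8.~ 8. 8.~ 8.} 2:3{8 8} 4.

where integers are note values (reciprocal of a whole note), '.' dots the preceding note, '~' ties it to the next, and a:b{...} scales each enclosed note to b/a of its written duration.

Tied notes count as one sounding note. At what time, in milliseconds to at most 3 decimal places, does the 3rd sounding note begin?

1. 0.0ms @ 0 + 489.796ms (6/5)
2. 489.796ms @ 6/5 + 979.592ms (12/5)
3. 1469.388ms @ 18/5 + 979.592ms (12/5)
4. 2448.98ms @ 6 + 612.245ms (3/2)
5. 3061.224ms @ 15/2 + 612.245ms (3/2)
6. 3673.469ms @ 9 + 1224.49ms (3)

note 3 onset = 18/5b = 1469.388ms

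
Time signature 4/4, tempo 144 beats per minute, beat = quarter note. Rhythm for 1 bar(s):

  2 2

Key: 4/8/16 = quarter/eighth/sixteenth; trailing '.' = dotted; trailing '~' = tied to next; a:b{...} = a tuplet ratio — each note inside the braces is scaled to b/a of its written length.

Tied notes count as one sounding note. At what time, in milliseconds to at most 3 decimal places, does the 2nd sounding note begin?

note 2 onset = 2b = 833.333ms

1. 0.0ms @ 0 + 833.333ms (2)
2. 833.333ms @ 2 + 833.333ms (2)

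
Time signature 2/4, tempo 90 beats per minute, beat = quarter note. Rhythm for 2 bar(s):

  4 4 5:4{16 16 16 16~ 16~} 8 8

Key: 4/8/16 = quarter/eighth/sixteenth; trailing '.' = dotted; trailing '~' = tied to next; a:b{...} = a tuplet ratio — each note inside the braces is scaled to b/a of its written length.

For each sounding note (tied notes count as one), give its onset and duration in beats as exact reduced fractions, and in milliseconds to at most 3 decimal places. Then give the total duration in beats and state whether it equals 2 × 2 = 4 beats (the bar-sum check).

1) 0.0ms=0b +666.667ms=1b
2) 666.667ms=1b +666.667ms=1b
3) 1333.333ms=2b +133.333ms=1/5b
4) 1466.667ms=11/5b +133.333ms=1/5b
5) 1600.0ms=12/5b +133.333ms=1/5b
6) 1733.333ms=13/5b +600.0ms=9/10b
7) 2333.333ms=7/2b +333.333ms=1/2b
Σ=4b of 4 (90bpm 2/4) — PASS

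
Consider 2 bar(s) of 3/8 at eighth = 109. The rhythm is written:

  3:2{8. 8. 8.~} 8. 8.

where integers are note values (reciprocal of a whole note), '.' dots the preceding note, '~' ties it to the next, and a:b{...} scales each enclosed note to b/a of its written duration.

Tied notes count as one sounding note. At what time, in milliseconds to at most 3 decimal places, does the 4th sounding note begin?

1. 0.0ms @ 0 + 550.459ms (1)
2. 550.459ms @ 1 + 550.459ms (1)
3. 1100.917ms @ 2 + 1376.147ms (5/2)
4. 2477.064ms @ 9/2 + 825.688ms (3/2)

note 4 onset = 9/2b = 2477.064ms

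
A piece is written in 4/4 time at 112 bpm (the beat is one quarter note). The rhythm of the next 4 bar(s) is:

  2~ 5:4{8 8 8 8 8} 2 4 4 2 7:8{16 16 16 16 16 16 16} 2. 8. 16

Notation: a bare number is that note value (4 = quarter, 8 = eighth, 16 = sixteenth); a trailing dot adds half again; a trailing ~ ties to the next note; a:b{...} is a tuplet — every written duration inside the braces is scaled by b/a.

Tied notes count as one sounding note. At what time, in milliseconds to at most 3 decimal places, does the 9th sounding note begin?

1. 0.0ms @ 0 + 1285.714ms (12/5)
2. 1285.714ms @ 12/5 + 214.286ms (2/5)
3. 1500.0ms @ 14/5 + 214.286ms (2/5)
4. 1714.286ms @ 16/5 + 214.286ms (2/5)
5. 1928.571ms @ 18/5 + 214.286ms (2/5)
6. 2142.857ms @ 4 + 1071.429ms (2)
7. 3214.286ms @ 6 + 535.714ms (1)
8. 3750.0ms @ 7 + 535.714ms (1)
9. 4285.714ms @ 8 + 1071.429ms (2)
10. 5357.143ms @ 10 + 153.061ms (2/7)
11. 5510.204ms @ 72/7 + 153.061ms (2/7)
12. 5663.265ms @ 74/7 + 153.061ms (2/7)
13. 5816.327ms @ 76/7 + 153.061ms (2/7)
14. 5969.388ms @ 78/7 + 153.061ms (2/7)
15. 6122.449ms @ 80/7 + 153.061ms (2/7)
16. 6275.51ms @ 82/7 + 153.061ms (2/7)
17. 6428.571ms @ 12 + 1607.143ms (3)
18. 8035.714ms @ 15 + 401.786ms (3/4)
19. 8437.5ms @ 63/4 + 133.929ms (1/4)

note 9 onset = 8b = 4285.714ms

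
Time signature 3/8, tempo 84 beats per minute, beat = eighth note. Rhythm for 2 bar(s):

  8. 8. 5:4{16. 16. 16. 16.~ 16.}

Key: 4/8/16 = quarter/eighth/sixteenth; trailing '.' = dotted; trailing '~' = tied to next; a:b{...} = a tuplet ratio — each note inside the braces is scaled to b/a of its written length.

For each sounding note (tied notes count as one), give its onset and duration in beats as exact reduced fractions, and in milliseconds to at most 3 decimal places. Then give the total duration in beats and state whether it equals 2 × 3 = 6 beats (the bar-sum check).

1) 0.0ms=0b +1071.429ms=3/2b
2) 1071.429ms=3/2b +1071.429ms=3/2b
3) 2142.857ms=3b +428.571ms=3/5b
4) 2571.429ms=18/5b +428.571ms=3/5b
5) 3000.0ms=21/5b +428.571ms=3/5b
6) 3428.571ms=24/5b +857.143ms=6/5b
Σ=6b of 6 (84bpm 3/8) — PASS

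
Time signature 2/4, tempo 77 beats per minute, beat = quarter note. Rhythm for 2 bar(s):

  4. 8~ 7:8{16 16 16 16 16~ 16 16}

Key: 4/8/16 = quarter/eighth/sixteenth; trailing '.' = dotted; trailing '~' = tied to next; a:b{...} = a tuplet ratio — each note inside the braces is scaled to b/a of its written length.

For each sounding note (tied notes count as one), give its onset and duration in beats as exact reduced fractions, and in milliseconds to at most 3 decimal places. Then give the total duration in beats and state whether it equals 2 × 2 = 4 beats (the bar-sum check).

1) 0.0ms=0b +1168.831ms=3/2b
2) 1168.831ms=3/2b +612.245ms=11/14b
3) 1781.076ms=16/7b +222.635ms=2/7b
4) 2003.711ms=18/7b +222.635ms=2/7b
5) 2226.345ms=20/7b +222.635ms=2/7b
6) 2448.98ms=22/7b +445.269ms=4/7b
7) 2894.249ms=26/7b +222.635ms=2/7b
Σ=4b of 4 (77bpm 2/4) — PASS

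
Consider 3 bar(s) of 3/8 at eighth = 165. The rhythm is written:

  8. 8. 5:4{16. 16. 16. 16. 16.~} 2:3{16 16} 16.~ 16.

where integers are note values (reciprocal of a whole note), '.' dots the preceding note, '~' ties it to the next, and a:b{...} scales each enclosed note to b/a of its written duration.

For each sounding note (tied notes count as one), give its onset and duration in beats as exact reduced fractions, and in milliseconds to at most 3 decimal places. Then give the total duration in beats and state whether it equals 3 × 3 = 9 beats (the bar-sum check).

1) 0.0ms=0b +545.455ms=3/2b
2) 545.455ms=3/2b +545.455ms=3/2b
3) 1090.909ms=3b +218.182ms=3/5b
4) 1309.091ms=18/5b +218.182ms=3/5b
5) 1527.273ms=21/5b +218.182ms=3/5b
6) 1745.455ms=24/5b +218.182ms=3/5b
7) 1963.636ms=27/5b +490.909ms=27/20b
8) 2454.545ms=27/4b +272.727ms=3/4b
9) 2727.273ms=15/2b +545.455ms=3/2b
Σ=9b of 9 (165bpm 3/8) — PASS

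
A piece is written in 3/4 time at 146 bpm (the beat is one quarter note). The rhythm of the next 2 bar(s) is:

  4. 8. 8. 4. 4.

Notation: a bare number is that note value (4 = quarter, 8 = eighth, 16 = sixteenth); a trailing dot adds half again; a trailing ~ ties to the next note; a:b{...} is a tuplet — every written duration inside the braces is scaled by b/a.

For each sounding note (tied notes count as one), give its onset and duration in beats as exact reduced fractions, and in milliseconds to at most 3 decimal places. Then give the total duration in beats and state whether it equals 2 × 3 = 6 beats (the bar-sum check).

1) 0.0ms=0b +616.438ms=3/2b
2) 616.438ms=3/2b +308.219ms=3/4b
3) 924.658ms=9/4b +308.219ms=3/4b
4) 1232.877ms=3b +616.438ms=3/2b
5) 1849.315ms=9/2b +616.438ms=3/2b
Σ=6b of 6 (146bpm 3/4) — PASS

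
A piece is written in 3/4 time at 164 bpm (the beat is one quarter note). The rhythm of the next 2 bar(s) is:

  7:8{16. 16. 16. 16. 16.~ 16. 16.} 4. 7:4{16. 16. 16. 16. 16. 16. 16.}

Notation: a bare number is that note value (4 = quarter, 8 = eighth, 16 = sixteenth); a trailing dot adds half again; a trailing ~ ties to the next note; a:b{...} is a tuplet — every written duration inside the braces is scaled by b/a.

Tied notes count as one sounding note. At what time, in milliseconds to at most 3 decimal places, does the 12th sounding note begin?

1. 0.0ms @ 0 + 156.794ms (3/7)
2. 156.794ms @ 3/7 + 156.794ms (3/7)
3. 313.589ms @ 6/7 + 156.794ms (3/7)
4. 470.383ms @ 9/7 + 156.794ms (3/7)
5. 627.178ms @ 12/7 + 313.589ms (6/7)
6. 940.767ms @ 18/7 + 156.794ms (3/7)
7. 1097.561ms @ 3 + 548.78ms (3/2)
8. 1646.341ms @ 9/2 + 78.397ms (3/14)
9. 1724.739ms @ 33/7 + 78.397ms (3/14)
10. 1803.136ms @ 69/14 + 78.397ms (3/14)
11. 1881.533ms @ 36/7 + 78.397ms (3/14)
12. 1959.93ms @ 75/14 + 78.397ms (3/14)
13. 2038.328ms @ 39/7 + 78.397ms (3/14)
14. 2116.725ms @ 81/14 + 78.397ms (3/14)

note 12 onset = 75/14b = 1959.93ms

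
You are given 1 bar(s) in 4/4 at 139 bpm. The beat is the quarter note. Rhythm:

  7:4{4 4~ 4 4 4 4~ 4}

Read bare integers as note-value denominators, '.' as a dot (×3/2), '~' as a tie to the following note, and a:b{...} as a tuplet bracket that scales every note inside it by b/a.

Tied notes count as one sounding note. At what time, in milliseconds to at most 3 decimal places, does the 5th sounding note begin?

note 5 onset = 20/7b = 1233.299ms

1. 0.0ms @ 0 + 246.66ms (4/7)
2. 246.66ms @ 4/7 + 493.32ms (8/7)
3. 739.979ms @ 12/7 + 246.66ms (4/7)
4. 986.639ms @ 16/7 + 246.66ms (4/7)
5. 1233.299ms @ 20/7 + 493.32ms (8/7)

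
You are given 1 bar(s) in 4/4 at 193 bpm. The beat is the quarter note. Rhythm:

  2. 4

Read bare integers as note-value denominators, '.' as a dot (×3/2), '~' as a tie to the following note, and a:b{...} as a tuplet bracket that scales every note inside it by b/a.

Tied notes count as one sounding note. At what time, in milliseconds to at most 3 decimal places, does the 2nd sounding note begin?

1. 0.0ms @ 0 + 932.642ms (3)
2. 932.642ms @ 3 + 310.881ms (1)

note 2 onset = 3b = 932.642ms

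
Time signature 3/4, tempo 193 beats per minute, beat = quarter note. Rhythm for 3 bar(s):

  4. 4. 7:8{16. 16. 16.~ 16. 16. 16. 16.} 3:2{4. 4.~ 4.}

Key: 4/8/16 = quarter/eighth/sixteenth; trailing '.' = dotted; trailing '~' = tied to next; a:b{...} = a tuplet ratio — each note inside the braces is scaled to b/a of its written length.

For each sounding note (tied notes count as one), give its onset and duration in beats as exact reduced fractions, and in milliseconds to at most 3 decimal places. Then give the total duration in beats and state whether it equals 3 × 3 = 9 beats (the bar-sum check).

1) 0.0ms=0b +466.321ms=3/2b
2) 466.321ms=3/2b +466.321ms=3/2b
3) 932.642ms=3b +133.235ms=3/7b
4) 1065.877ms=24/7b +133.235ms=3/7b
5) 1199.112ms=27/7b +266.469ms=6/7b
6) 1465.581ms=33/7b +133.235ms=3/7b
7) 1598.816ms=36/7b +133.235ms=3/7b
8) 1732.05ms=39/7b +133.235ms=3/7b
9) 1865.285ms=6b +310.881ms=1b
10) 2176.166ms=7b +621.762ms=2b
Σ=9b of 9 (193bpm 3/4) — PASS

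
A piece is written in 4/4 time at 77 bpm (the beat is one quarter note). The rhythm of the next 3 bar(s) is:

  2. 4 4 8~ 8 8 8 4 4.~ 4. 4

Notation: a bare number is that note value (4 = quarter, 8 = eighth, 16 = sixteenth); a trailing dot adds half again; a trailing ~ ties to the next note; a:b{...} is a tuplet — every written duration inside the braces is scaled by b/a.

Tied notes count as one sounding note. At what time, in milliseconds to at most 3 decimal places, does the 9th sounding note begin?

note 9 onset = 11b = 8571.429ms

1. 0.0ms @ 0 + 2337.662ms (3)
2. 2337.662ms @ 3 + 779.221ms (1)
3. 3116.883ms @ 4 + 779.221ms (1)
4. 3896.104ms @ 5 + 779.221ms (1)
5. 4675.325ms @ 6 + 389.61ms (1/2)
6. 5064.935ms @ 13/2 + 389.61ms (1/2)
7. 5454.545ms @ 7 + 779.221ms (1)
8. 6233.766ms @ 8 + 2337.662ms (3)
9. 8571.429ms @ 11 + 779.221ms (1)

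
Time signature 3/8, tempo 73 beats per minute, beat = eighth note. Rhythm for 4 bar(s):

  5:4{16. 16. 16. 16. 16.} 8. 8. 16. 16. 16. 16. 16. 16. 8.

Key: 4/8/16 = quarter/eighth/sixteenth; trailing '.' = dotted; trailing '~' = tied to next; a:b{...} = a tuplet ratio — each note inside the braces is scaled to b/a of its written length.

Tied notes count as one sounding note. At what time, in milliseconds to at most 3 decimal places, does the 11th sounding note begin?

1. 0.0ms @ 0 + 493.151ms (3/5)
2. 493.151ms @ 3/5 + 493.151ms (3/5)
3. 986.301ms @ 6/5 + 493.151ms (3/5)
4. 1479.452ms @ 9/5 + 493.151ms (3/5)
5. 1972.603ms @ 12/5 + 493.151ms (3/5)
6. 2465.753ms @ 3 + 1232.877ms (3/2)
7. 3698.63ms @ 9/2 + 1232.877ms (3/2)
8. 4931.507ms @ 6 + 616.438ms (3/4)
9. 5547.945ms @ 27/4 + 616.438ms (3/4)
10. 6164.384ms @ 15/2 + 616.438ms (3/4)
11. 6780.822ms @ 33/4 + 616.438ms (3/4)
12. 7397.26ms @ 9 + 616.438ms (3/4)
13. 8013.699ms @ 39/4 + 616.438ms (3/4)
14. 8630.137ms @ 21/2 + 1232.877ms (3/2)

note 11 onset = 33/4b = 6780.822ms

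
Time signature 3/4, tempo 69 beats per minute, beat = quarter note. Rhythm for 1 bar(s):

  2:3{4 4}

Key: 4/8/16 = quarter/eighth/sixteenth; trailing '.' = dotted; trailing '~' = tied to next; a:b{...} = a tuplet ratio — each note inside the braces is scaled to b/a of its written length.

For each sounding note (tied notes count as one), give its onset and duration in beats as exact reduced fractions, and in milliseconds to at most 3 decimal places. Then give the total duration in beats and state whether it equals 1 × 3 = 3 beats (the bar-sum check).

1) 0.0ms=0b +1304.348ms=3/2b
2) 1304.348ms=3/2b +1304.348ms=3/2b
Σ=3b of 3 (69bpm 3/4) — PASS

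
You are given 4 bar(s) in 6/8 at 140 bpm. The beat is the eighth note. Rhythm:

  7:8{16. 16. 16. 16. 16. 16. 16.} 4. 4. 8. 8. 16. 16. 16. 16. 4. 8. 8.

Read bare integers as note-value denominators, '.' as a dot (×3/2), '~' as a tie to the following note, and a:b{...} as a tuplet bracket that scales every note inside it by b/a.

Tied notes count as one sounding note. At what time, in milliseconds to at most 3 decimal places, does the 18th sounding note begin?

1. 0.0ms @ 0 + 367.347ms (6/7)
2. 367.347ms @ 6/7 + 367.347ms (6/7)
3. 734.694ms @ 12/7 + 367.347ms (6/7)
4. 1102.041ms @ 18/7 + 367.347ms (6/7)
5. 1469.388ms @ 24/7 + 367.347ms (6/7)
6. 1836.735ms @ 30/7 + 367.347ms (6/7)
7. 2204.082ms @ 36/7 + 367.347ms (6/7)
8. 2571.429ms @ 6 + 1285.714ms (3)
9. 3857.143ms @ 9 + 1285.714ms (3)
10. 5142.857ms @ 12 + 642.857ms (3/2)
11. 5785.714ms @ 27/2 + 642.857ms (3/2)
12. 6428.571ms @ 15 + 321.429ms (3/4)
13. 6750.0ms @ 63/4 + 321.429ms (3/4)
14. 7071.429ms @ 33/2 + 321.429ms (3/4)
15. 7392.857ms @ 69/4 + 321.429ms (3/4)
16. 7714.286ms @ 18 + 1285.714ms (3)
17. 9000.0ms @ 21 + 642.857ms (3/2)
18. 9642.857ms @ 45/2 + 642.857ms (3/2)

note 18 onset = 45/2b = 9642.857ms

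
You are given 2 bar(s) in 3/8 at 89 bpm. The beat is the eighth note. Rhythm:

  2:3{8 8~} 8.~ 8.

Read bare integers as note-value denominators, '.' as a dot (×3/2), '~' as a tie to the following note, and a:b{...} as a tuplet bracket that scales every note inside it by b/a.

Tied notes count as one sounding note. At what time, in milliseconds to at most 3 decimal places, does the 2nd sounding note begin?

note 2 onset = 3/2b = 1011.236ms

1. 0.0ms @ 0 + 1011.236ms (3/2)
2. 1011.236ms @ 3/2 + 3033.708ms (9/2)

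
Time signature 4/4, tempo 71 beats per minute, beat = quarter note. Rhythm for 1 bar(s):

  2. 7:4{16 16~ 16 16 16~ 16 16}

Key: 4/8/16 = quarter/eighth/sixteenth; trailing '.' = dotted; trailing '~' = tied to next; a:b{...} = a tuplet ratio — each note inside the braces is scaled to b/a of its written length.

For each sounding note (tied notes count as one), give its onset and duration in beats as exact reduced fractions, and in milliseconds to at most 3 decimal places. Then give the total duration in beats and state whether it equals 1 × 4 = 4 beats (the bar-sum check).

1) 0.0ms=0b +2535.211ms=3b
2) 2535.211ms=3b +120.724ms=1/7b
3) 2655.936ms=22/7b +241.449ms=2/7b
4) 2897.384ms=24/7b +120.724ms=1/7b
5) 3018.109ms=25/7b +241.449ms=2/7b
6) 3259.557ms=27/7b +120.724ms=1/7b
Σ=4b of 4 (71bpm 4/4) — PASS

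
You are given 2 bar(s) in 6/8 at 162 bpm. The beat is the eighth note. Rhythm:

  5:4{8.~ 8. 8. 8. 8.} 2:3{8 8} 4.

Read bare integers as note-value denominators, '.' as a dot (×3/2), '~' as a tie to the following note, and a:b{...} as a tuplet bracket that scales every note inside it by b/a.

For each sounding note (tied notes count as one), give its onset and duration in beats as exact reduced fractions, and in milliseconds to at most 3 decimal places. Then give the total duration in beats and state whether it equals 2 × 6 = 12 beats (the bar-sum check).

1) 0.0ms=0b +888.889ms=12/5b
2) 888.889ms=12/5b +444.444ms=6/5b
3) 1333.333ms=18/5b +444.444ms=6/5b
4) 1777.778ms=24/5b +444.444ms=6/5b
5) 2222.222ms=6b +555.556ms=3/2b
6) 2777.778ms=15/2b +555.556ms=3/2b
7) 3333.333ms=9b +1111.111ms=3b
Σ=12b of 12 (162bpm 6/8) — PASS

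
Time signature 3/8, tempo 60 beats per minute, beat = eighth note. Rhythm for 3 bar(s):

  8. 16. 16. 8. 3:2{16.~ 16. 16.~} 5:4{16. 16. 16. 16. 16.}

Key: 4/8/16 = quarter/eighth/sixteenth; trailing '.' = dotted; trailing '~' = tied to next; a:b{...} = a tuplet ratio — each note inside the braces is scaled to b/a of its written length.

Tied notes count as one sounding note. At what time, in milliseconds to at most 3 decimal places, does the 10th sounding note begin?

note 10 onset = 42/5b = 8400.0ms

1. 0.0ms @ 0 + 1500.0ms (3/2)
2. 1500.0ms @ 3/2 + 750.0ms (3/4)
3. 2250.0ms @ 9/4 + 750.0ms (3/4)
4. 3000.0ms @ 3 + 1500.0ms (3/2)
5. 4500.0ms @ 9/2 + 1000.0ms (1)
6. 5500.0ms @ 11/2 + 1100.0ms (11/10)
7. 6600.0ms @ 33/5 + 600.0ms (3/5)
8. 7200.0ms @ 36/5 + 600.0ms (3/5)
9. 7800.0ms @ 39/5 + 600.0ms (3/5)
10. 8400.0ms @ 42/5 + 600.0ms (3/5)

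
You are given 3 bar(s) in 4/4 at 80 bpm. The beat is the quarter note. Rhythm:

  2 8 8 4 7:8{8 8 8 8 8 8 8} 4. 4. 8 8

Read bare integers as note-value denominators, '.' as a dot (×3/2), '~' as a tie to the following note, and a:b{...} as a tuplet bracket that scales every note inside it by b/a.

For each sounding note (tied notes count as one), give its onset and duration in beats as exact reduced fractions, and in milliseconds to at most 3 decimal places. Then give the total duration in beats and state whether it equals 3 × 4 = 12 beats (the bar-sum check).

1) 0.0ms=0b +1500.0ms=2b
2) 1500.0ms=2b +375.0ms=1/2b
3) 1875.0ms=5/2b +375.0ms=1/2b
4) 2250.0ms=3b +750.0ms=1b
5) 3000.0ms=4b +428.571ms=4/7b
6) 3428.571ms=32/7b +428.571ms=4/7b
7) 3857.143ms=36/7b +428.571ms=4/7b
8) 4285.714ms=40/7b +428.571ms=4/7b
9) 4714.286ms=44/7b +428.571ms=4/7b
10) 5142.857ms=48/7b +428.571ms=4/7b
11) 5571.429ms=52/7b +428.571ms=4/7b
12) 6000.0ms=8b +1125.0ms=3/2b
13) 7125.0ms=19/2b +1125.0ms=3/2b
14) 8250.0ms=11b +375.0ms=1/2b
15) 8625.0ms=23/2b +375.0ms=1/2b
Σ=12b of 12 (80bpm 4/4) — PASS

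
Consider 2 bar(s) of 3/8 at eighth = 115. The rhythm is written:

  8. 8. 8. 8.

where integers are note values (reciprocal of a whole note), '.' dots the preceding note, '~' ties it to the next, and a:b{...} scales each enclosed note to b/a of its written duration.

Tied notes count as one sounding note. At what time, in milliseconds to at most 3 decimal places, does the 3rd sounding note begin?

1. 0.0ms @ 0 + 782.609ms (3/2)
2. 782.609ms @ 3/2 + 782.609ms (3/2)
3. 1565.217ms @ 3 + 782.609ms (3/2)
4. 2347.826ms @ 9/2 + 782.609ms (3/2)

note 3 onset = 3b = 1565.217ms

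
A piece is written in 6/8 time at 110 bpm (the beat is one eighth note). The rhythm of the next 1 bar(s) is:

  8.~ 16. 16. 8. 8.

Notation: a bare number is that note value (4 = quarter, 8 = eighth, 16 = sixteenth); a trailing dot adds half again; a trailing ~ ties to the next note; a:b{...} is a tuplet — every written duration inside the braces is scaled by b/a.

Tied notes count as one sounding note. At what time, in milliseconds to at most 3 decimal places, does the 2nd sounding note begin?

note 2 onset = 9/4b = 1227.273ms

1. 0.0ms @ 0 + 1227.273ms (9/4)
2. 1227.273ms @ 9/4 + 409.091ms (3/4)
3. 1636.364ms @ 3 + 818.182ms (3/2)
4. 2454.545ms @ 9/2 + 818.182ms (3/2)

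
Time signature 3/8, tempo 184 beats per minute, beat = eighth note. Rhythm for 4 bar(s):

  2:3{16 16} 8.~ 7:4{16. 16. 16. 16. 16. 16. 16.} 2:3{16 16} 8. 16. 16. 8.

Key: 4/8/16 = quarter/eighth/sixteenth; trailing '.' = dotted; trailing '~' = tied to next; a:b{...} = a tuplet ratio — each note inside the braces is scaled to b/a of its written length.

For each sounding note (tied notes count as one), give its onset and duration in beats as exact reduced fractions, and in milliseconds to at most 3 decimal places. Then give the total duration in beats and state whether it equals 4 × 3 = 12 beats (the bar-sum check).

1) 0.0ms=0b +244.565ms=3/4b
2) 244.565ms=3/4b +244.565ms=3/4b
3) 489.13ms=3/2b +628.882ms=27/14b
4) 1118.012ms=24/7b +139.752ms=3/7b
5) 1257.764ms=27/7b +139.752ms=3/7b
6) 1397.516ms=30/7b +139.752ms=3/7b
7) 1537.267ms=33/7b +139.752ms=3/7b
8) 1677.019ms=36/7b +139.752ms=3/7b
9) 1816.77ms=39/7b +139.752ms=3/7b
10) 1956.522ms=6b +244.565ms=3/4b
11) 2201.087ms=27/4b +244.565ms=3/4b
12) 2445.652ms=15/2b +489.13ms=3/2b
13) 2934.783ms=9b +244.565ms=3/4b
14) 3179.348ms=39/4b +244.565ms=3/4b
15) 3423.913ms=21/2b +489.13ms=3/2b
Σ=12b of 12 (184bpm 3/8) — PASS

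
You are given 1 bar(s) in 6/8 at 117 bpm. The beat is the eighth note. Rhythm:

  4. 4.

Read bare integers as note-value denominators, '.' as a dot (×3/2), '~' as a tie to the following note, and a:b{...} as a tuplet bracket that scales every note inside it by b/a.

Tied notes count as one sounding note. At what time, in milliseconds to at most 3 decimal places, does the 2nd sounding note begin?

note 2 onset = 3b = 1538.462ms

1. 0.0ms @ 0 + 1538.462ms (3)
2. 1538.462ms @ 3 + 1538.462ms (3)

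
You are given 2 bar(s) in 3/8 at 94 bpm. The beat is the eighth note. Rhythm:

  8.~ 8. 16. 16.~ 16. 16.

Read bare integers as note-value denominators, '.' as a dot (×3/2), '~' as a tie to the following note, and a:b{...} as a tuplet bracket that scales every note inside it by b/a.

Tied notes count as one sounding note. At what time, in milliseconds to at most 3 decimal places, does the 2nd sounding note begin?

1. 0.0ms @ 0 + 1914.894ms (3)
2. 1914.894ms @ 3 + 478.723ms (3/4)
3. 2393.617ms @ 15/4 + 957.447ms (3/2)
4. 3351.064ms @ 21/4 + 478.723ms (3/4)

note 2 onset = 3b = 1914.894ms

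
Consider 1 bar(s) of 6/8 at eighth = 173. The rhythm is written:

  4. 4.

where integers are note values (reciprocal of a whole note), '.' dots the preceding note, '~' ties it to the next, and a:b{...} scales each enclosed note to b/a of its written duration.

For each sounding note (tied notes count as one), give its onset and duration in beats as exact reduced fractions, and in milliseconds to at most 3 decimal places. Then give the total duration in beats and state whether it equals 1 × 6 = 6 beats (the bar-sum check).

1) 0.0ms=0b +1040.462ms=3b
2) 1040.462ms=3b +1040.462ms=3b
Σ=6b of 6 (173bpm 6/8) — PASS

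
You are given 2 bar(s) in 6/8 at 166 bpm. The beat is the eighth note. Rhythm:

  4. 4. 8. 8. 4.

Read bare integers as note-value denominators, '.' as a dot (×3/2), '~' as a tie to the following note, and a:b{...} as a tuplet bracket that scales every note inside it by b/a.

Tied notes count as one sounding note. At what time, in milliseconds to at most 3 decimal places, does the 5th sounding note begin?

note 5 onset = 9b = 3253.012ms

1. 0.0ms @ 0 + 1084.337ms (3)
2. 1084.337ms @ 3 + 1084.337ms (3)
3. 2168.675ms @ 6 + 542.169ms (3/2)
4. 2710.843ms @ 15/2 + 542.169ms (3/2)
5. 3253.012ms @ 9 + 1084.337ms (3)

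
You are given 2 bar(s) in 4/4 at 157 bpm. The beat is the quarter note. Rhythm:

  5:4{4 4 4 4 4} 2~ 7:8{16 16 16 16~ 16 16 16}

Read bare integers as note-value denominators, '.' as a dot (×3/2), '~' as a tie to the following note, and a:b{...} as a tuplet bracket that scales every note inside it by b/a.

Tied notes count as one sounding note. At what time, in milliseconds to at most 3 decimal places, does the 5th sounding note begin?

1. 0.0ms @ 0 + 305.732ms (4/5)
2. 305.732ms @ 4/5 + 305.732ms (4/5)
3. 611.465ms @ 8/5 + 305.732ms (4/5)
4. 917.197ms @ 12/5 + 305.732ms (4/5)
5. 1222.93ms @ 16/5 + 305.732ms (4/5)
6. 1528.662ms @ 4 + 873.521ms (16/7)
7. 2402.184ms @ 44/7 + 109.19ms (2/7)
8. 2511.374ms @ 46/7 + 109.19ms (2/7)
9. 2620.564ms @ 48/7 + 218.38ms (4/7)
10. 2838.944ms @ 52/7 + 109.19ms (2/7)
11. 2948.135ms @ 54/7 + 109.19ms (2/7)

note 5 onset = 16/5b = 1222.93ms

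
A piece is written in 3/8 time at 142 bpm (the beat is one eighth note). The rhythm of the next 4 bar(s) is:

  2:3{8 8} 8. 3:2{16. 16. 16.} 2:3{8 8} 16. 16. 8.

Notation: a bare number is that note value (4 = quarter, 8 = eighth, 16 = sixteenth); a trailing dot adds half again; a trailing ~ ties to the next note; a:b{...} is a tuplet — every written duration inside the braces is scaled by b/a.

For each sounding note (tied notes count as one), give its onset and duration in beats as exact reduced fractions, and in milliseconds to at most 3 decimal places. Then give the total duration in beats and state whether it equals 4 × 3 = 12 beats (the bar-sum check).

1) 0.0ms=0b +633.803ms=3/2b
2) 633.803ms=3/2b +633.803ms=3/2b
3) 1267.606ms=3b +633.803ms=3/2b
4) 1901.408ms=9/2b +211.268ms=1/2b
5) 2112.676ms=5b +211.268ms=1/2b
6) 2323.944ms=11/2b +211.268ms=1/2b
7) 2535.211ms=6b +633.803ms=3/2b
8) 3169.014ms=15/2b +633.803ms=3/2b
9) 3802.817ms=9b +316.901ms=3/4b
10) 4119.718ms=39/4b +316.901ms=3/4b
11) 4436.62ms=21/2b +633.803ms=3/2b
Σ=12b of 12 (142bpm 3/8) — PASS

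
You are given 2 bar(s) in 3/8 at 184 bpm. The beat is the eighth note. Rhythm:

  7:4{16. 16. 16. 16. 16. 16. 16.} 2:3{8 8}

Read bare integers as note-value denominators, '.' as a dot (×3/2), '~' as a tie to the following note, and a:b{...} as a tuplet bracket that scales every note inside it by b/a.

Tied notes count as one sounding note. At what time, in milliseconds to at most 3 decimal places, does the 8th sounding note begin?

note 8 onset = 3b = 978.261ms

1. 0.0ms @ 0 + 139.752ms (3/7)
2. 139.752ms @ 3/7 + 139.752ms (3/7)
3. 279.503ms @ 6/7 + 139.752ms (3/7)
4. 419.255ms @ 9/7 + 139.752ms (3/7)
5. 559.006ms @ 12/7 + 139.752ms (3/7)
6. 698.758ms @ 15/7 + 139.752ms (3/7)
7. 838.509ms @ 18/7 + 139.752ms (3/7)
8. 978.261ms @ 3 + 489.13ms (3/2)
9. 1467.391ms @ 9/2 + 489.13ms (3/2)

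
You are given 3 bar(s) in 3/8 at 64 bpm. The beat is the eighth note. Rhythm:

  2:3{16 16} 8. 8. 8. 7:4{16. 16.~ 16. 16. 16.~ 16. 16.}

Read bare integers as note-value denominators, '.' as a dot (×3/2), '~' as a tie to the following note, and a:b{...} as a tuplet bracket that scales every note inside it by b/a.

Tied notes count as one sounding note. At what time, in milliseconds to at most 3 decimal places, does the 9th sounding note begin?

1. 0.0ms @ 0 + 703.125ms (3/4)
2. 703.125ms @ 3/4 + 703.125ms (3/4)
3. 1406.25ms @ 3/2 + 1406.25ms (3/2)
4. 2812.5ms @ 3 + 1406.25ms (3/2)
5. 4218.75ms @ 9/2 + 1406.25ms (3/2)
6. 5625.0ms @ 6 + 401.786ms (3/7)
7. 6026.786ms @ 45/7 + 803.571ms (6/7)
8. 6830.357ms @ 51/7 + 401.786ms (3/7)
9. 7232.143ms @ 54/7 + 803.571ms (6/7)
10. 8035.714ms @ 60/7 + 401.786ms (3/7)

note 9 onset = 54/7b = 7232.143ms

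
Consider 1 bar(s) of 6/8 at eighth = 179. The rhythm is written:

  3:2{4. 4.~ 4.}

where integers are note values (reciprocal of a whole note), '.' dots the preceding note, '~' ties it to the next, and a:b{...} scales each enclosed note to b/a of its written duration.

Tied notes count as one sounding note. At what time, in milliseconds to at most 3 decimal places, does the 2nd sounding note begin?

note 2 onset = 2b = 670.391ms

1. 0.0ms @ 0 + 670.391ms (2)
2. 670.391ms @ 2 + 1340.782ms (4)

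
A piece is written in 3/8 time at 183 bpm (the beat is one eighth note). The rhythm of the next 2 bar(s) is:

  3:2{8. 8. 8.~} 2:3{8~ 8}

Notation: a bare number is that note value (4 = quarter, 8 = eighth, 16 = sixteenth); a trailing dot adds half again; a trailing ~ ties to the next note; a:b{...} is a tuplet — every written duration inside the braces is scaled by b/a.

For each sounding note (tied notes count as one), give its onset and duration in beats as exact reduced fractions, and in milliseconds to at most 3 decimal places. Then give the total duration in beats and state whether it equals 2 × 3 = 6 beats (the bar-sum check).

1) 0.0ms=0b +327.869ms=1b
2) 327.869ms=1b +327.869ms=1b
3) 655.738ms=2b +1311.475ms=4b
Σ=6b of 6 (183bpm 3/8) — PASS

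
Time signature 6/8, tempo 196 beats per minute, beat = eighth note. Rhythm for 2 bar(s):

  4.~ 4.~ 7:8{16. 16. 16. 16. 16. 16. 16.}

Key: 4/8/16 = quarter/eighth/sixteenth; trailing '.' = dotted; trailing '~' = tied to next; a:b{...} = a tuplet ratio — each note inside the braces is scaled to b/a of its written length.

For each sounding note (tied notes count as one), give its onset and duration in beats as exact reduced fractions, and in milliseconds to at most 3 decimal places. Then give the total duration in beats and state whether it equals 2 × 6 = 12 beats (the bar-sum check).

1) 0.0ms=0b +2099.125ms=48/7b
2) 2099.125ms=48/7b +262.391ms=6/7b
3) 2361.516ms=54/7b +262.391ms=6/7b
4) 2623.907ms=60/7b +262.391ms=6/7b
5) 2886.297ms=66/7b +262.391ms=6/7b
6) 3148.688ms=72/7b +262.391ms=6/7b
7) 3411.079ms=78/7b +262.391ms=6/7b
Σ=12b of 12 (196bpm 6/8) — PASS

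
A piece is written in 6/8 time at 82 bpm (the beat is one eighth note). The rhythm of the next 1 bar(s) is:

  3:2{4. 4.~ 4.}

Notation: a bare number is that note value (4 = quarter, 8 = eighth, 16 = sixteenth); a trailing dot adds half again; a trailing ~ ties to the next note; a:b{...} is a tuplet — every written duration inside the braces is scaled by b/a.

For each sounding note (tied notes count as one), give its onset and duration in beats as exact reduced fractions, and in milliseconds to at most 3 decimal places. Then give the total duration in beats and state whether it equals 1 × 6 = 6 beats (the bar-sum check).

1) 0.0ms=0b +1463.415ms=2b
2) 1463.415ms=2b +2926.829ms=4b
Σ=6b of 6 (82bpm 6/8) — PASS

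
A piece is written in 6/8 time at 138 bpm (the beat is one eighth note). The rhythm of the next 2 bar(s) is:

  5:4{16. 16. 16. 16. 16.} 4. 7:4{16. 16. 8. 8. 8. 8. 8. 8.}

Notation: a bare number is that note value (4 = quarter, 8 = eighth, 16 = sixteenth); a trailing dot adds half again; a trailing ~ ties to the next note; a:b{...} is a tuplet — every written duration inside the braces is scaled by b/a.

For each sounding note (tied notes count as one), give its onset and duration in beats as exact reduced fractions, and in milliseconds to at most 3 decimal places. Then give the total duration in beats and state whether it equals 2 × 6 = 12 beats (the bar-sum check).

1) 0.0ms=0b +260.87ms=3/5b
2) 260.87ms=3/5b +260.87ms=3/5b
3) 521.739ms=6/5b +260.87ms=3/5b
4) 782.609ms=9/5b +260.87ms=3/5b
5) 1043.478ms=12/5b +260.87ms=3/5b
6) 1304.348ms=3b +1304.348ms=3b
7) 2608.696ms=6b +186.335ms=3/7b
8) 2795.031ms=45/7b +186.335ms=3/7b
9) 2981.366ms=48/7b +372.671ms=6/7b
10) 3354.037ms=54/7b +372.671ms=6/7b
11) 3726.708ms=60/7b +372.671ms=6/7b
12) 4099.379ms=66/7b +372.671ms=6/7b
13) 4472.05ms=72/7b +372.671ms=6/7b
14) 4844.72ms=78/7b +372.671ms=6/7b
Σ=12b of 12 (138bpm 6/8) — PASS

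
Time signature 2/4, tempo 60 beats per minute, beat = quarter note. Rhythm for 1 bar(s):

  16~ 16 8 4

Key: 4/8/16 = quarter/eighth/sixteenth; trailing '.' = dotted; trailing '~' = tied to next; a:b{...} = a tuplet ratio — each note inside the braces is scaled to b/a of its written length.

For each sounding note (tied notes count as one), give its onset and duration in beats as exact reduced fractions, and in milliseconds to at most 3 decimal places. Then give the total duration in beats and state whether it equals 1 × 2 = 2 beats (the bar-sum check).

1) 0.0ms=0b +500.0ms=1/2b
2) 500.0ms=1/2b +500.0ms=1/2b
3) 1000.0ms=1b +1000.0ms=1b
Σ=2b of 2 (60bpm 2/4) — PASS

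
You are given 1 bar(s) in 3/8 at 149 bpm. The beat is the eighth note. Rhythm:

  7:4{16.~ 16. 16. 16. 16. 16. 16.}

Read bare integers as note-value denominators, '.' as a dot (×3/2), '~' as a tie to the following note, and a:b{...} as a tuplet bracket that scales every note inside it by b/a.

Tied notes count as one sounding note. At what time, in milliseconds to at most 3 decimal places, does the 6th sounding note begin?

1. 0.0ms @ 0 + 345.158ms (6/7)
2. 345.158ms @ 6/7 + 172.579ms (3/7)
3. 517.737ms @ 9/7 + 172.579ms (3/7)
4. 690.316ms @ 12/7 + 172.579ms (3/7)
5. 862.895ms @ 15/7 + 172.579ms (3/7)
6. 1035.475ms @ 18/7 + 172.579ms (3/7)

note 6 onset = 18/7b = 1035.475ms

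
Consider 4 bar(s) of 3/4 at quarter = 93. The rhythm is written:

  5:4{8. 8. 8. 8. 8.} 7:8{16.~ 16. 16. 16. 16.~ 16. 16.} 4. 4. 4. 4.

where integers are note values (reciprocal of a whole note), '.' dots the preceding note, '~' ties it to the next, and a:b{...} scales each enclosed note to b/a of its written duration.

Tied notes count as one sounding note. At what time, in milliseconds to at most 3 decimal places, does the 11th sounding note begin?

1. 0.0ms @ 0 + 387.097ms (3/5)
2. 387.097ms @ 3/5 + 387.097ms (3/5)
3. 774.194ms @ 6/5 + 387.097ms (3/5)
4. 1161.29ms @ 9/5 + 387.097ms (3/5)
5. 1548.387ms @ 12/5 + 387.097ms (3/5)
6. 1935.484ms @ 3 + 552.995ms (6/7)
7. 2488.479ms @ 27/7 + 276.498ms (3/7)
8. 2764.977ms @ 30/7 + 276.498ms (3/7)
9. 3041.475ms @ 33/7 + 552.995ms (6/7)
10. 3594.47ms @ 39/7 + 276.498ms (3/7)
11. 3870.968ms @ 6 + 967.742ms (3/2)
12. 4838.71ms @ 15/2 + 967.742ms (3/2)
13. 5806.452ms @ 9 + 967.742ms (3/2)
14. 6774.194ms @ 21/2 + 967.742ms (3/2)

note 11 onset = 6b = 3870.968ms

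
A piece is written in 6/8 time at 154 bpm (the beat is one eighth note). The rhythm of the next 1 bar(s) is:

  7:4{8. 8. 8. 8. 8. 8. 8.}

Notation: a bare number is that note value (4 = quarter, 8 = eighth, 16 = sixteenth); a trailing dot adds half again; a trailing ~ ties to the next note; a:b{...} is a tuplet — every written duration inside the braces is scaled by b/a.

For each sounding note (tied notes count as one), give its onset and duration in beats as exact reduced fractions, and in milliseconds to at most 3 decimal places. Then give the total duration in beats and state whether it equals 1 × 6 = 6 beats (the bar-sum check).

1) 0.0ms=0b +333.952ms=6/7b
2) 333.952ms=6/7b +333.952ms=6/7b
3) 667.904ms=12/7b +333.952ms=6/7b
4) 1001.855ms=18/7b +333.952ms=6/7b
5) 1335.807ms=24/7b +333.952ms=6/7b
6) 1669.759ms=30/7b +333.952ms=6/7b
7) 2003.711ms=36/7b +333.952ms=6/7b
Σ=6b of 6 (154bpm 6/8) — PASS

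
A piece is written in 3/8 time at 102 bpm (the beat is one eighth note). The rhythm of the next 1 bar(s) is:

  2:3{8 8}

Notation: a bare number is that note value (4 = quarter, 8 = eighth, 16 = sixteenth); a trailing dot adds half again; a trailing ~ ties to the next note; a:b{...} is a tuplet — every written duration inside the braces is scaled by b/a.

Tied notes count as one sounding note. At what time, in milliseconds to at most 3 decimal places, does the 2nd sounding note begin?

1. 0.0ms @ 0 + 882.353ms (3/2)
2. 882.353ms @ 3/2 + 882.353ms (3/2)

note 2 onset = 3/2b = 882.353ms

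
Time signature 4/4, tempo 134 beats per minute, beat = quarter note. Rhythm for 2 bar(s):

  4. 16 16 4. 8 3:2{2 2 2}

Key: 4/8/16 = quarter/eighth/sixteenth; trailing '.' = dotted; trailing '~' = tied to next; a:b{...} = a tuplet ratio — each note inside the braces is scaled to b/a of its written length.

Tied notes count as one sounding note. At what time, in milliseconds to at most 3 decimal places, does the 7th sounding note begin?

1. 0.0ms @ 0 + 671.642ms (3/2)
2. 671.642ms @ 3/2 + 111.94ms (1/4)
3. 783.582ms @ 7/4 + 111.94ms (1/4)
4. 895.522ms @ 2 + 671.642ms (3/2)
5. 1567.164ms @ 7/2 + 223.881ms (1/2)
6. 1791.045ms @ 4 + 597.015ms (4/3)
7. 2388.06ms @ 16/3 + 597.015ms (4/3)
8. 2985.075ms @ 20/3 + 597.015ms (4/3)

note 7 onset = 16/3b = 2388.06ms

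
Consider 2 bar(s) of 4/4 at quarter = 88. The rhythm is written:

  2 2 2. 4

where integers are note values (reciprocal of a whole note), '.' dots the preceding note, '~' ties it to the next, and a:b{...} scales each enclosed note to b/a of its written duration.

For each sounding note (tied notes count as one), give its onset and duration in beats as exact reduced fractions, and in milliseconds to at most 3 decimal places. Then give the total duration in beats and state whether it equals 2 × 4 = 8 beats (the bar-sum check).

1) 0.0ms=0b +1363.636ms=2b
2) 1363.636ms=2b +1363.636ms=2b
3) 2727.273ms=4b +2045.455ms=3b
4) 4772.727ms=7b +681.818ms=1b
Σ=8b of 8 (88bpm 4/4) — PASS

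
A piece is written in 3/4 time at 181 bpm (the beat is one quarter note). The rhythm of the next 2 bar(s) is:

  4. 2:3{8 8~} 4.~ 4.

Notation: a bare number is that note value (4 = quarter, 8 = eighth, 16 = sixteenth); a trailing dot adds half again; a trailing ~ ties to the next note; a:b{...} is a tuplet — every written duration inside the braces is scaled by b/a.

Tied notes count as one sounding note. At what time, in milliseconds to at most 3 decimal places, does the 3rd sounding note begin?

1. 0.0ms @ 0 + 497.238ms (3/2)
2. 497.238ms @ 3/2 + 248.619ms (3/4)
3. 745.856ms @ 9/4 + 1243.094ms (15/4)

note 3 onset = 9/4b = 745.856ms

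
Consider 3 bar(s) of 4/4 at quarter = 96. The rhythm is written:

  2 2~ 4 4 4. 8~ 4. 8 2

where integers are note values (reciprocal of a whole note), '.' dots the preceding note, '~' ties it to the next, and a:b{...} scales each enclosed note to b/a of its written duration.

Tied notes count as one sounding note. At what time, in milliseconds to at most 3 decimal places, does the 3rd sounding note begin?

note 3 onset = 5b = 3125.0ms

1. 0.0ms @ 0 + 1250.0ms (2)
2. 1250.0ms @ 2 + 1875.0ms (3)
3. 3125.0ms @ 5 + 625.0ms (1)
4. 3750.0ms @ 6 + 937.5ms (3/2)
5. 4687.5ms @ 15/2 + 1250.0ms (2)
6. 5937.5ms @ 19/2 + 312.5ms (1/2)
7. 6250.0ms @ 10 + 1250.0ms (2)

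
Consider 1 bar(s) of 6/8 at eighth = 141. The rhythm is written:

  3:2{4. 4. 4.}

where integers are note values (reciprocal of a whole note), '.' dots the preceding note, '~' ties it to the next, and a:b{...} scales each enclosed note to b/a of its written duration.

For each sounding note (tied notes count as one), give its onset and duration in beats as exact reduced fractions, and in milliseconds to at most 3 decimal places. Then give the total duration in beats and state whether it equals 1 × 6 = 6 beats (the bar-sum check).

1) 0.0ms=0b +851.064ms=2b
2) 851.064ms=2b +851.064ms=2b
3) 1702.128ms=4b +851.064ms=2b
Σ=6b of 6 (141bpm 6/8) — PASS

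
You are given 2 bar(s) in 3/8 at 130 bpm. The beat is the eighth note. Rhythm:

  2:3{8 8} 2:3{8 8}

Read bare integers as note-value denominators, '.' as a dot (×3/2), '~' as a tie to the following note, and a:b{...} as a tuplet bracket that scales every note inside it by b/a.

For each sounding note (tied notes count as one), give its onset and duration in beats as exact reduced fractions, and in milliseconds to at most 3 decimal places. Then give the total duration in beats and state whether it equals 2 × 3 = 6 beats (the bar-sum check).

1) 0.0ms=0b +692.308ms=3/2b
2) 692.308ms=3/2b +692.308ms=3/2b
3) 1384.615ms=3b +692.308ms=3/2b
4) 2076.923ms=9/2b +692.308ms=3/2b
Σ=6b of 6 (130bpm 3/8) — PASS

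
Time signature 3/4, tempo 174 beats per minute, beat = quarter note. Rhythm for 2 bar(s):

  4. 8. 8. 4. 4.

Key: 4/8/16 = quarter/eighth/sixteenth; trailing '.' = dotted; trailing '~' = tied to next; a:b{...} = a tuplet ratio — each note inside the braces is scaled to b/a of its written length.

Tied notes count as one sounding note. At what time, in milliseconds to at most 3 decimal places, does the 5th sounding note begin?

note 5 onset = 9/2b = 1551.724ms

1. 0.0ms @ 0 + 517.241ms (3/2)
2. 517.241ms @ 3/2 + 258.621ms (3/4)
3. 775.862ms @ 9/4 + 258.621ms (3/4)
4. 1034.483ms @ 3 + 517.241ms (3/2)
5. 1551.724ms @ 9/2 + 517.241ms (3/2)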